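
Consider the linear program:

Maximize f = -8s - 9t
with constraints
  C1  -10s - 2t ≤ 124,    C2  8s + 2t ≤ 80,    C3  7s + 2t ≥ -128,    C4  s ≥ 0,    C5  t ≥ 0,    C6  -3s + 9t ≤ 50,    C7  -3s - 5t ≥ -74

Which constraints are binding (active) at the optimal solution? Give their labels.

C4 and C5

Vertices and f = -8s - 9t:
  (10, 0) → f = -80
  (310/39, 320/39) → f = -5360/39
  (0, 0) → f = 0
  (0, 50/9) → f = -50

The maximum is at (0, 0). Substituting into each constraint, equality holds for C4 and C5; the remaining constraints have slack.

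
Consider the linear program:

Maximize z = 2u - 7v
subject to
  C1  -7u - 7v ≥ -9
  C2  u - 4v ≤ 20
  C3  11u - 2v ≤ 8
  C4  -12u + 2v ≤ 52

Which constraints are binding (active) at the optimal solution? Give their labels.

C2 and C3

Feasible corners and z = 2u - 7v:
  (74/91, 43/91) → z = -153/91
  (-173/49, 236/49) → z = -1998/49
  (-4/21, -106/21) → z = 734/21
  (-124/23, -146/23) → z = 774/23

The maximum is at (-4/21, -106/21). Substituting into each constraint, equality holds for C2 and C3; the remaining constraints have slack.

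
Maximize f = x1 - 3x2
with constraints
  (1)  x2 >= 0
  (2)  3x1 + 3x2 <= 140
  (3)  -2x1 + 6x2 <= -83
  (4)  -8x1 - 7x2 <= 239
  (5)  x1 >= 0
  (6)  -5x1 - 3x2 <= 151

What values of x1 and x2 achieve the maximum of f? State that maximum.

Corner points and f = x1 - 3x2:
  (140/3, 0) → f = 140/3
  (83/2, 0) → f = 83/2
  (363/8, 31/24) → f = 83/2

x1 = 140/3, x2 = 0, maximum f = 140/3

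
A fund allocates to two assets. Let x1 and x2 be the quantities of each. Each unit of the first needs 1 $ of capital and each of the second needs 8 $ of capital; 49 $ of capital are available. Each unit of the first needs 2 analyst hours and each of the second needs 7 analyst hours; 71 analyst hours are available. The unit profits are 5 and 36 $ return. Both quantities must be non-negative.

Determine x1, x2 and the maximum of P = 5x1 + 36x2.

Extreme points and P = 5x1 + 36x2:
  (0, 0) → P = 0
  (0, 49/8) → P = 441/2
  (71/2, 0) → P = 355/2
  (25, 3) → P = 233

x1 = 25, x2 = 3, maximum P = 233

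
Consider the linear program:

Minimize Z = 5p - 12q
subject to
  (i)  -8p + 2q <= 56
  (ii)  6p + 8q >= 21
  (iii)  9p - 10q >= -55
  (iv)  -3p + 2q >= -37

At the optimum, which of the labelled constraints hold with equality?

(iii) and (iv)

Feasible corners and Z = 5p - 12q:
  (-115/66, 173/44) → Z = -3689/66
  (169/18, -53/12) → Z = 1799/18
  (40, 83/2) → Z = -298

The minimum is at (40, 83/2). Substituting into each constraint, equality holds for (iii) and (iv); the remaining constraints have slack.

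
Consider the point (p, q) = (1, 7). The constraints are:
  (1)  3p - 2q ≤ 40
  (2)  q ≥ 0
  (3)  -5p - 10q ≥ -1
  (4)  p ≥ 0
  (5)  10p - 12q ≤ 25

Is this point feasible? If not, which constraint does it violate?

Constraint (3): -5p - 10q = -75, which is not ≥ -1. All other constraints are satisfied.

not feasible — violates (3)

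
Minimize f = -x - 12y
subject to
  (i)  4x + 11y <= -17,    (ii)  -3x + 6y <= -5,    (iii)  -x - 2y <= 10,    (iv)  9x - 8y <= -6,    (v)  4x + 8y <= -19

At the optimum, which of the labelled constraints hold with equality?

(ii) and (iv)

Feasible corners and f = -x - 12y:
  (-25/6, -35/12) → f = 235/6
  (-38/15, -21/10) → f = 416/15
  (-46/13, -42/13) → f = 550/13

The minimum is at (-38/15, -21/10). Substituting into each constraint, equality holds for (ii) and (iv); the remaining constraints have slack.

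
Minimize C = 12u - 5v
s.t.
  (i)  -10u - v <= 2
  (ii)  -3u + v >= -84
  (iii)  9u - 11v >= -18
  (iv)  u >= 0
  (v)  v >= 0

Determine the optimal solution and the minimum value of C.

u = 0, v = 18/11, minimum C = -90/11

Vertices and C = 12u - 5v:
  (157/4, 135/4) → C = 1209/4
  (28, 0) → C = 336
  (0, 18/11) → C = -90/11
  (0, 0) → C = 0

The binding constraints are 9u - 11v = -18 and u = 0.
Solving simultaneously gives u = 0, v = 18/11.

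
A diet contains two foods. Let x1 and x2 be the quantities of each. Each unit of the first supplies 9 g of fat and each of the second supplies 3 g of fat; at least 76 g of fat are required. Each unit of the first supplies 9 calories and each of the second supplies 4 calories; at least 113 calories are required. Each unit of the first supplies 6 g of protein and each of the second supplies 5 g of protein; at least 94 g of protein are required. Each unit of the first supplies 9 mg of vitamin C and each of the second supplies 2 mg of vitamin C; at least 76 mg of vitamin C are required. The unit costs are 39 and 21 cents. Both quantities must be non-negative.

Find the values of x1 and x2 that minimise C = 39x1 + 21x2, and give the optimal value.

Vertices and C = 39x1 + 21x2:
  (0, 38) → C = 798
  (47/3, 0) → C = 611
  (9, 8) → C = 519
  (13/3, 37/2) → C = 1115/2
The feasible region is unbounded (it extends along (0, 1), (1, 0)), but C strictly increases along every unbounded feasible direction, so there is no improving ray and the minimum is attained at a vertex.

x1 = 9, x2 = 8, minimum C = 519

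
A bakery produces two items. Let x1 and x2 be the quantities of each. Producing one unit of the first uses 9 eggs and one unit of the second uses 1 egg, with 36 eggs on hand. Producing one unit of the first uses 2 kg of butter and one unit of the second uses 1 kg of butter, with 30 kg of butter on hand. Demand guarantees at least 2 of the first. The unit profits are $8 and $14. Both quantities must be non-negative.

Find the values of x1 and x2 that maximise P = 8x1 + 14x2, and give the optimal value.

Feasible corners and P = 8x1 + 14x2:
  (4, 0) → P = 32
  (2, 0) → P = 16
  (2, 18) → P = 268

The binding constraints are 9x1 + x2 = 36 and x1 = 2.
Solving simultaneously gives x1 = 2, x2 = 18.

x1 = 2, x2 = 18, maximum P = 268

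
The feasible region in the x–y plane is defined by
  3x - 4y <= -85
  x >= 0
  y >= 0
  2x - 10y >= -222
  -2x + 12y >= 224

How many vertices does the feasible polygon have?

The feasible vertices (each the meet of two boundaries and inside every other half-plane) are:
  (0, 85/4)
  (19/11, 248/11)
  (0, 111/5)

3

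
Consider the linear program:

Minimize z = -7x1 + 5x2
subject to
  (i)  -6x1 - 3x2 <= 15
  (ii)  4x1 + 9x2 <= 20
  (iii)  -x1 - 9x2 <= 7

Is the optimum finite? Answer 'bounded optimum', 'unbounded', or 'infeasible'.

Extreme points and z = -7x1 + 5x2:
  (-65/14, 30/7) → z = 755/14
  (-38/17, -9/17) → z = 13
  (9, -16/9) → z = -647/9
The feasible region has finitely many vertices and no improving ray; the minimum is -647/9 at (9, -16/9).

bounded optimum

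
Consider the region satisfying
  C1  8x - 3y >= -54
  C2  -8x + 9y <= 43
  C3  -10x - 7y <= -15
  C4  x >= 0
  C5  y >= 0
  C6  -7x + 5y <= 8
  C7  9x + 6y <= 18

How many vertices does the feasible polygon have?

4

Pairwise boundary intersections that survive every other constraint:
  (3/2, 0)
  (19/99, 185/99)
  (2, 0)
  (14/29, 66/29)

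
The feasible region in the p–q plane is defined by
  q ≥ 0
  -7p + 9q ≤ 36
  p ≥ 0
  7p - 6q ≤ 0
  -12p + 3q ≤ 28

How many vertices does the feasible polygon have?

3

Pairwise boundary intersections that survive every other constraint:
  (0, 0)
  (0, 4)
  (72/7, 12)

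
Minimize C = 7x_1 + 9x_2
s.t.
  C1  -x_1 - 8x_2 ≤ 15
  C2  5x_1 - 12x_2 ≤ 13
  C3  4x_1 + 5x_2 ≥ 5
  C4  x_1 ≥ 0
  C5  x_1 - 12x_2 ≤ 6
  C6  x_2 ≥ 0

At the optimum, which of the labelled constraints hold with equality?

C3 and C6

Extreme points and C = 7x_1 + 9x_2:
  (13/5, 0) → C = 91/5
  (0, 1) → C = 9
  (5/4, 0) → C = 35/4
The feasible region is unbounded (it extends along (0, 1), (12, 5)), but C strictly increases along every unbounded feasible direction, so there is no improving ray and the minimum is attained at a vertex.

The minimum is at (5/4, 0). Substituting into each constraint, equality holds for C3 and C6; the remaining constraints have slack.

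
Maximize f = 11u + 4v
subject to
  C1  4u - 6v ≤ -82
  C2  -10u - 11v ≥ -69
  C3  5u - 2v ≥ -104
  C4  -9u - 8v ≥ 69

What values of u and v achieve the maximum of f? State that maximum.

u = -535/43, v = 231/43, maximum f = -4961/43

Corner points and f = 11u + 4v:
  (-230/11, -3/11) → f = -2542/11
  (-535/43, 231/43) → f = -4961/43
  (-485/29, 591/58) → f = -4153/29

The optimum lies where 4u - 6v = -82 and -9u - 8v = 69.
Solving simultaneously gives u = -535/43, v = 231/43.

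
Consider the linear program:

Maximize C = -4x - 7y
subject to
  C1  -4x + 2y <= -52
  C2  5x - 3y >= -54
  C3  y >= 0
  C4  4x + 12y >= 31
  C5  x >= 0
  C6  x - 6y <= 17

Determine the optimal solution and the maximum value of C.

x = 13, y = 0, maximum C = -52

The feasible region is unbounded (it extends along (6, 1), (3, 5)), but C strictly decreases along every unbounded feasible direction, so there is no improving ray and the maximum is attained at a vertex.

At the optimal vertex, -4x + 2y = -52 and y = 0.
Solving simultaneously gives x = 13, y = 0.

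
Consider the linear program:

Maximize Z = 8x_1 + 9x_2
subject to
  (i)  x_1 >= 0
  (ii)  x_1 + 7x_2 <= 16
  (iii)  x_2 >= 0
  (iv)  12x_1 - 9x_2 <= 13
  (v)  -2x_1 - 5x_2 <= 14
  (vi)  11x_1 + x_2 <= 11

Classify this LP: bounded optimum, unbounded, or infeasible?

Vertices and Z = 8x_1 + 9x_2:
  (0, 16/7) → Z = 144/7
  (0, 0) → Z = 0
  (61/76, 165/76) → Z = 1973/76
  (1, 0) → Z = 8
The feasible region has finitely many vertices and no improving ray; the maximum is 1973/76 at (61/76, 165/76).

bounded optimum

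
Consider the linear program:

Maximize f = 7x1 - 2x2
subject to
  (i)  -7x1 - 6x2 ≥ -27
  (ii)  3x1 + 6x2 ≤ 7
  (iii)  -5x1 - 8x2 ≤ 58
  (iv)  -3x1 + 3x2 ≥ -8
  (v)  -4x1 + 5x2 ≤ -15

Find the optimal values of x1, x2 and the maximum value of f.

x1 = -5/3, x2 = -13/3, maximum f = -3

Extreme points and f = 7x1 - 2x2:
  (-110/39, -214/39) → f = -114/13
  (-170/57, -307/57) → f = -192/19
  (-5/3, -13/3) → f = -3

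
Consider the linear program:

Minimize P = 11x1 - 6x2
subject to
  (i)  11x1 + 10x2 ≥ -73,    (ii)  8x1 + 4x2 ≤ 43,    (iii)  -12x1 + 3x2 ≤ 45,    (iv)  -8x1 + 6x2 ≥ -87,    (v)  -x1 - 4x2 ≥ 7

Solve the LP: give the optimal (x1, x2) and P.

x1 = -67/17, x2 = -13/17, minimum P = -659/17

Feasible corners and P = 11x1 - 6x2:
  (-223/51, -127/51) → P = -1691/51
  (216/73, -1541/146) → P = 6999/73
  (303/40, -22/5) → P = 4389/40
  (50/7, -99/28) → P = 1397/14
  (-67/17, -13/17) → P = -659/17

The binding constraints are -12x1 + 3x2 = 45 and -x1 - 4x2 = 7.
Solving simultaneously gives x1 = -67/17, x2 = -13/17.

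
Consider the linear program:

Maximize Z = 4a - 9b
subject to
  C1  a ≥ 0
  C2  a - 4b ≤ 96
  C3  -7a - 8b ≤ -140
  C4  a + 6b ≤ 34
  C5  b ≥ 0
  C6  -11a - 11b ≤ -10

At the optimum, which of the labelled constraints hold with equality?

Extreme points and Z = 4a - 9b:
  (284/17, 49/17) → Z = 695/17
  (20, 0) → Z = 80
  (34, 0) → Z = 136

The maximum is at (34, 0). Substituting into each constraint, equality holds for C4 and C5; the remaining constraints have slack.

C4 and C5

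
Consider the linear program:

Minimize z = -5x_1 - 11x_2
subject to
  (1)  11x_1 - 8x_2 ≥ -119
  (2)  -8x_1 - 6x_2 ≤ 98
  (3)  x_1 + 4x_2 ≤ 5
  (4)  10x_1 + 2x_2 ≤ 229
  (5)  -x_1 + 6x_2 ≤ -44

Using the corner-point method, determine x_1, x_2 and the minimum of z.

Feasible corners and z = -5x_1 - 11x_2:
  (785/22, -703/11) → z = 11541/22
  (-6, -25/3) → z = 365/3
  (453/19, -179/38) → z = -2561/38
  (103/5, -39/10) → z = -601/10

The binding constraints are x_1 + 4x_2 = 5 and 10x_1 + 2x_2 = 229.
Solving simultaneously gives x_1 = 453/19, x_2 = -179/38.

x_1 = 453/19, x_2 = -179/38, minimum z = -2561/38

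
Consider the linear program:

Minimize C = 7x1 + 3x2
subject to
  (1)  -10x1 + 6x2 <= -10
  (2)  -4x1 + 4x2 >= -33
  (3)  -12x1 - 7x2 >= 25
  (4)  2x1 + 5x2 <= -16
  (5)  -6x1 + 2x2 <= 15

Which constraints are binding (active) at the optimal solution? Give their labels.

Extreme points and C = 7x1 + 3x2:
  (-23/31, -90/31) → C = -431/31
  (-55/8, -105/8) → C = -175/2
  (131/76, -124/19) → C = -571/76
  (-63/8, -129/8) → C = -207/2
  (-13/46, -71/23) → C = -517/46

The minimum is at (-63/8, -129/8). Substituting into each constraint, equality holds for (2) and (5); the remaining constraints have slack.

(2) and (5)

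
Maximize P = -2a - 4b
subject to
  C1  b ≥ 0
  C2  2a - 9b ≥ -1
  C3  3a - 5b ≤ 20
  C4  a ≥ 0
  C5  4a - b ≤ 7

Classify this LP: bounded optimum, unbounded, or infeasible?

bounded optimum

Vertices and P = -2a - 4b:
  (0, 0) → P = 0
  (7/4, 0) → P = -7/2
  (0, 1/9) → P = -4/9
  (32/17, 9/17) → P = -100/17
The feasible region has finitely many vertices and no improving ray; the maximum is 0 at (0, 0).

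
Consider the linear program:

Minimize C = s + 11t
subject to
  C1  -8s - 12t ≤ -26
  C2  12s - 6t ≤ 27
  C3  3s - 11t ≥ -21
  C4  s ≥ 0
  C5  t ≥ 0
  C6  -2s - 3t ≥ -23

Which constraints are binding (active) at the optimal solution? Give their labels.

C1 and C2

Extreme points and C = s + 11t:
  (5/2, 1/2) → C = 8
  (17/62, 123/62) → C = 685/31
  (141/38, 111/38) → C = 681/19

The minimum is at (5/2, 1/2). Substituting into each constraint, equality holds for C1 and C2; the remaining constraints have slack.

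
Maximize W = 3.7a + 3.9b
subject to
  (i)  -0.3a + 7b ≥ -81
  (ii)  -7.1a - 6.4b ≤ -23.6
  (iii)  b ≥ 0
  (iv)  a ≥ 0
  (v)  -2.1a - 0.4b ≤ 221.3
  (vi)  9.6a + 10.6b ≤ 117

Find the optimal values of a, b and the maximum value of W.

Corner points and W = 3.7a + 3.9b:
  (236/71, 0) → W = 4366/355
  (0, 59/16) → W = 2301/160
  (195/16, 0) → W = 1443/32
  (0, 585/53) → W = 4563/106

a = 195/16, b = 0, maximum W = 1443/32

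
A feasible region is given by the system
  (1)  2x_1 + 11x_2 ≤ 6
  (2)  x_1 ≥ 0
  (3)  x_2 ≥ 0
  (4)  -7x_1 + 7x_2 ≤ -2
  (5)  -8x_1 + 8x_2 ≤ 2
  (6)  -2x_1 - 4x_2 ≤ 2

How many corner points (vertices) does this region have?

3

The feasible vertices (each the meet of two boundaries and inside every other half-plane) are:
  (3, 0)
  (64/91, 38/91)
  (2/7, 0)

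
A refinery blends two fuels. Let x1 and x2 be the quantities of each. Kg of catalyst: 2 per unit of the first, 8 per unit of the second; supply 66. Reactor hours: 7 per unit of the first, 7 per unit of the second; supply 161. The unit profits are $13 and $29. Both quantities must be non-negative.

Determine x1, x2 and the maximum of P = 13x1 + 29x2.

x1 = 59/3, x2 = 10/3, maximum P = 1057/3

The optimum lies where 2x1 + 8x2 = 66 and 7x1 + 7x2 = 161.
Solving simultaneously gives x1 = 59/3, x2 = 10/3.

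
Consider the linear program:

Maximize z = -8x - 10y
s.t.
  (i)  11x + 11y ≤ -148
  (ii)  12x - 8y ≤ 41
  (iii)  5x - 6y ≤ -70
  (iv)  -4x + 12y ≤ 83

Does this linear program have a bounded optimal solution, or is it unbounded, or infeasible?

unbounded

From the feasible point (-1658/121, 30/121), moving in the direction (-6, -5) keeps every constraint satisfied while z increases without bound.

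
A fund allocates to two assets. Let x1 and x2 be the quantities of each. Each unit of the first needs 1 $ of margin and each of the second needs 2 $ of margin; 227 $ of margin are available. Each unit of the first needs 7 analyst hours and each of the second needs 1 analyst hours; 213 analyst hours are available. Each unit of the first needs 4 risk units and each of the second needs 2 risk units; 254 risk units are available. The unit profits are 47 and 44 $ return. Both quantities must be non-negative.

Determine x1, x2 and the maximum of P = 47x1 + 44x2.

x1 = 9, x2 = 109, maximum P = 5219

Corner points and P = 47x1 + 44x2:
  (0, 0) → P = 0
  (0, 227/2) → P = 4994
  (213/7, 0) → P = 10011/7
  (9, 109) → P = 5219
  (86/5, 463/5) → P = 24414/5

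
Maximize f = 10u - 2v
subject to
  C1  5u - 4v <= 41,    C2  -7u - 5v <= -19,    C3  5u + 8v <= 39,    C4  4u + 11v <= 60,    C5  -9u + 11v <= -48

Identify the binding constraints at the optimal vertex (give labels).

Vertices and f = 10u - 2v:
  (281/53, -192/53) → f = 3194/53
  (121/15, -1/6) → f = 81
  (449/122, -165/122) → f = 2410/61
  (813/127, 111/127) → f = 7908/127

The maximum is at (121/15, -1/6). Substituting into each constraint, equality holds for C1 and C3; the remaining constraints have slack.

C1 and C3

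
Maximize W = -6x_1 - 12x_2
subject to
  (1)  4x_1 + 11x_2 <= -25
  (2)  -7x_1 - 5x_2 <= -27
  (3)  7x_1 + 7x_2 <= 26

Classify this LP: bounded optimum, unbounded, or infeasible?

From the feasible point (422/57, -283/57), moving in the direction (7, -7) keeps every constraint satisfied while W increases without bound.

unbounded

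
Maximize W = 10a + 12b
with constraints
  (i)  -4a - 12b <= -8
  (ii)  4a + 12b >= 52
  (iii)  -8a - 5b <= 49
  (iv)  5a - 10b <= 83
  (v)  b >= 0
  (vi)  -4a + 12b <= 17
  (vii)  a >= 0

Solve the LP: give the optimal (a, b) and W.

Extreme points and W = 10a + 12b:
  (13, 0) → W = 130
  (35/8, 23/8) → W = 313/4
  (83/5, 0) → W = 166
  (583/10, 417/20) → W = 4166/5

a = 583/10, b = 417/20, maximum W = 4166/5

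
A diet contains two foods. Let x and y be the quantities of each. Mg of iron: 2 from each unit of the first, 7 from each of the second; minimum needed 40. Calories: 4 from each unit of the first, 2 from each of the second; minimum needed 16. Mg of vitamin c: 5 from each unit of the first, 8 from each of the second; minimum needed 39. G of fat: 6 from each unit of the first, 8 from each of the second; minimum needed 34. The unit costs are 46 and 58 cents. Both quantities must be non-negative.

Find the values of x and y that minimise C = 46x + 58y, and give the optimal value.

Extreme points and C = 46x + 58y:
  (0, 8) → C = 464
  (20, 0) → C = 920
  (4/3, 16/3) → C = 1112/3
The feasible region is unbounded (it extends along (0, 1), (1, 0)), but C strictly increases along every unbounded feasible direction, so there is no improving ray and the minimum is attained at a vertex.

x = 4/3, y = 16/3, minimum C = 1112/3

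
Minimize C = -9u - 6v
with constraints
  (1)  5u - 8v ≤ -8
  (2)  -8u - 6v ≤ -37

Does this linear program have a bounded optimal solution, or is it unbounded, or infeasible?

From the feasible point (124/47, 249/94), moving in the direction (8, 5) keeps every constraint satisfied while C decreases without bound.

unbounded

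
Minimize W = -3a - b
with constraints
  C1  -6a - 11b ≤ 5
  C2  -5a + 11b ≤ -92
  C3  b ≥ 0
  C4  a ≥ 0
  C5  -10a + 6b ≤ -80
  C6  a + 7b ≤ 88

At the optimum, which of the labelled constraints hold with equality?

C3 and C6

Corner points and W = -3a - b:
  (92/5, 0) → W = -276/5
  (806/23, 174/23) → W = -2592/23
  (88, 0) → W = -264

The minimum is at (88, 0). Substituting into each constraint, equality holds for C3 and C6; the remaining constraints have slack.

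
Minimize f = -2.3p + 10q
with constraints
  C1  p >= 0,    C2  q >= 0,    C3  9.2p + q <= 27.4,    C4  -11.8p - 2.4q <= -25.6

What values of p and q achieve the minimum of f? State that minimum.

p = 137/46, q = 0, minimum f = -137/20

Corner points and f = -2.3p + 10q:
  (0, 137/5) → f = 274
  (0, 32/3) → f = 320/3
  (137/46, 0) → f = -137/20
  (128/59, 0) → f = -1472/295

The optimum lies where q = 0 and 9.2p + q = 27.4.
Solving simultaneously gives p = 137/46, q = 0.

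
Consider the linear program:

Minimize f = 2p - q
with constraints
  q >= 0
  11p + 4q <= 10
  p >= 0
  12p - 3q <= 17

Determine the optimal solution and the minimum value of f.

p = 0, q = 5/2, minimum f = -5/2

Vertices and f = 2p - q:
  (10/11, 0) → f = 20/11
  (0, 0) → f = 0
  (0, 5/2) → f = -5/2

The optimum lies where 11p + 4q = 10 and p = 0.
Solving simultaneously gives p = 0, q = 5/2.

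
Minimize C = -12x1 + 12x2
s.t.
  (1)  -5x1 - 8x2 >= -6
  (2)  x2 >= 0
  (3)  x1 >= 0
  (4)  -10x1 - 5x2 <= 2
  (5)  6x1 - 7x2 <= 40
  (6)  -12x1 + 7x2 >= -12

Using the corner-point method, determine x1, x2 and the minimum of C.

x1 = 1, x2 = 0, minimum C = -12

At the optimal vertex, x2 = 0 and -12x1 + 7x2 = -12.
Solving simultaneously gives x1 = 1, x2 = 0.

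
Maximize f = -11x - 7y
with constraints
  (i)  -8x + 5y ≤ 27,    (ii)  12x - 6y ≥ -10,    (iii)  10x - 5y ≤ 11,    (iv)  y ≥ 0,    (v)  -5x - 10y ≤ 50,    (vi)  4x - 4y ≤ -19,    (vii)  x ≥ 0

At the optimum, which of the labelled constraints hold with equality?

(ii) and (vi)

Corner points and f = -11x - 7y:
  (28/3, 61/3) → f = -245
  (19, 179/5) → f = -2298/5
  (37/12, 47/6) → f = -355/4
  (139/20, 117/10) → f = -3167/20

The maximum is at (37/12, 47/6). Substituting into each constraint, equality holds for (ii) and (vi); the remaining constraints have slack.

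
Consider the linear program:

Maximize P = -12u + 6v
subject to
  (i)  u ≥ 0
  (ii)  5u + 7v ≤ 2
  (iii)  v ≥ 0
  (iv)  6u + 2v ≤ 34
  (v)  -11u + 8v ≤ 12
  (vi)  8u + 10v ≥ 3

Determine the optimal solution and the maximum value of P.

u = 1/6, v = 1/6, maximum P = -1

Extreme points and P = -12u + 6v:
  (2/5, 0) → P = -24/5
  (1/6, 1/6) → P = -1
  (3/8, 0) → P = -9/2

The optimum lies where 5u + 7v = 2 and 8u + 10v = 3.
Solving simultaneously gives u = 1/6, v = 1/6.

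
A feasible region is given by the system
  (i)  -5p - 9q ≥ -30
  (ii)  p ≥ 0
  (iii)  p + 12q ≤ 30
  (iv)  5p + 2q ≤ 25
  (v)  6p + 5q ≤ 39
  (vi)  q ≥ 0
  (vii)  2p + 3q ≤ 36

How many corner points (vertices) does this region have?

Pairwise boundary intersections that survive every other constraint:
  (30/17, 40/17)
  (33/7, 5/7)
  (0, 5/2)
  (0, 0)
  (5, 0)

5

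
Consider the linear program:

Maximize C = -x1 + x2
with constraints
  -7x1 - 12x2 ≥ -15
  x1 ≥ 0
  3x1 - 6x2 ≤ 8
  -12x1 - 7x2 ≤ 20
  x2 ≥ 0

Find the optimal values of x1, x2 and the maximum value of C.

x1 = 0, x2 = 5/4, maximum C = 5/4

Vertices and C = -x1 + x2:
  (0, 5/4) → C = 5/4
  (15/7, 0) → C = -15/7
  (0, 0) → C = 0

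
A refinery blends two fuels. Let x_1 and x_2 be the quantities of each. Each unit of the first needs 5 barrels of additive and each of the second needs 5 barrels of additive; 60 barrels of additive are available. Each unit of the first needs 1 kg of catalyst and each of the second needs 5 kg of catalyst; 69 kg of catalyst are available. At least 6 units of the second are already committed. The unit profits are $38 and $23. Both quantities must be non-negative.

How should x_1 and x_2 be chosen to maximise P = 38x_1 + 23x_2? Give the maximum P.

x_1 = 6, x_2 = 6, maximum P = 366

Corner points and P = 38x_1 + 23x_2:
  (0, 12) → P = 276
  (0, 6) → P = 138
  (6, 6) → P = 366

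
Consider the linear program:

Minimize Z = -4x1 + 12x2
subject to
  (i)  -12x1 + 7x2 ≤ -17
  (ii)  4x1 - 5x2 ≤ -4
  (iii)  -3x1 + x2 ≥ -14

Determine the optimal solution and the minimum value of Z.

Corner points and Z = -4x1 + 12x2:
  (113/32, 29/8) → Z = 235/8
  (9, 13) → Z = 120
  (74/11, 68/11) → Z = 520/11

The optimum lies where -12x1 + 7x2 = -17 and 4x1 - 5x2 = -4.
Solving simultaneously gives x1 = 113/32, x2 = 29/8.

x1 = 113/32, x2 = 29/8, minimum Z = 235/8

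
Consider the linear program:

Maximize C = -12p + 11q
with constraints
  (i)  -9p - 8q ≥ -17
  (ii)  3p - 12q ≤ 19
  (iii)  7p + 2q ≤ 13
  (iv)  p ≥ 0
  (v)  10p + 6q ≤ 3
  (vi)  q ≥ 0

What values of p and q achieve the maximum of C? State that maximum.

Corner points and C = -12p + 11q:
  (0, 1/2) → C = 11/2
  (0, 0) → C = 0
  (3/10, 0) → C = -18/5

The binding constraints are p = 0 and 10p + 6q = 3.
Solving simultaneously gives p = 0, q = 1/2.

p = 0, q = 1/2, maximum C = 11/2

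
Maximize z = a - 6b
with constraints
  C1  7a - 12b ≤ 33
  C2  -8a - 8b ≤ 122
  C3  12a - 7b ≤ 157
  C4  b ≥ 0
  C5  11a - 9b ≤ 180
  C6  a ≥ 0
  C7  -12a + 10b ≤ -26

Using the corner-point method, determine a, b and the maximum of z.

Feasible corners and z = a - 6b:
  (87/5, 37/5) → z = -27
  (33/7, 0) → z = 33/7
  (347/9, 131/3) → z = -2011/9
  (13/6, 0) → z = 13/6

The binding constraints are 7a - 12b = 33 and b = 0.
Solving simultaneously gives a = 33/7, b = 0.

a = 33/7, b = 0, maximum z = 33/7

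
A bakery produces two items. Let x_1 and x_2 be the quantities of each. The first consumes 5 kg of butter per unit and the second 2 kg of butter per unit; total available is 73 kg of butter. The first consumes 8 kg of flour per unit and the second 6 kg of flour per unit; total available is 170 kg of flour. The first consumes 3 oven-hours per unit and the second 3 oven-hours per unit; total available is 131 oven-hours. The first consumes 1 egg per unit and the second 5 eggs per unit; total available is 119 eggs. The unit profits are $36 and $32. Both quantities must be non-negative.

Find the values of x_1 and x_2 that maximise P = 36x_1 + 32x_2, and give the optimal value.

x_1 = 4, x_2 = 23, maximum P = 880

Extreme points and P = 36x_1 + 32x_2:
  (0, 0) → P = 0
  (0, 119/5) → P = 3808/5
  (73/5, 0) → P = 2628/5
  (7, 19) → P = 860
  (4, 23) → P = 880

The optimum lies where 8x_1 + 6x_2 = 170 and x_1 + 5x_2 = 119.
Solving simultaneously gives x_1 = 4, x_2 = 23.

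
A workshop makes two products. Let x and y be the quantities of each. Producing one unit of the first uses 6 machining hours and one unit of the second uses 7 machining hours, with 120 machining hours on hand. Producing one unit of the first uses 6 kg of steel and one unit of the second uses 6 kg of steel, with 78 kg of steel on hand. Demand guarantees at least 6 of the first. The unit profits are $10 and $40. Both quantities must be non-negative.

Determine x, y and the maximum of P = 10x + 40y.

x = 6, y = 7, maximum P = 340

Corner points and P = 10x + 40y:
  (13, 0) → P = 130
  (6, 0) → P = 60
  (6, 7) → P = 340

The binding constraints are 6x + 6y = 78 and x = 6.
Solving simultaneously gives x = 6, y = 7.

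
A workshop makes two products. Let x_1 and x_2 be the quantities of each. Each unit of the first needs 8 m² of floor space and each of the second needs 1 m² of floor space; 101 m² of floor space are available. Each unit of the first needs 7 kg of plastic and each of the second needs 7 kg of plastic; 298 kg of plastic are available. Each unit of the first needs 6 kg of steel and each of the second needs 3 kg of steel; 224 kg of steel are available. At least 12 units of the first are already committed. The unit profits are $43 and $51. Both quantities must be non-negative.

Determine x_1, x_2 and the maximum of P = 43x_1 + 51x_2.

x_1 = 12, x_2 = 5, maximum P = 771

Extreme points and P = 43x_1 + 51x_2:
  (101/8, 0) → P = 4343/8
  (12, 0) → P = 516
  (12, 5) → P = 771

At the optimal vertex, 8x_1 + x_2 = 101 and x_1 = 12.
Solving simultaneously gives x_1 = 12, x_2 = 5.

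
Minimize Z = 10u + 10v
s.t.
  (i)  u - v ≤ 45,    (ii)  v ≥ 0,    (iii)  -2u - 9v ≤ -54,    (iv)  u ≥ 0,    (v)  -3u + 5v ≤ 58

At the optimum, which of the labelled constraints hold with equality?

Vertices and Z = 10u + 10v:
  (45, 0) → Z = 450
  (283/2, 193/2) → Z = 2380
  (27, 0) → Z = 270
  (0, 6) → Z = 60
  (0, 58/5) → Z = 116

The minimum is at (0, 6). Substituting into each constraint, equality holds for (iii) and (iv); the remaining constraints have slack.

(iii) and (iv)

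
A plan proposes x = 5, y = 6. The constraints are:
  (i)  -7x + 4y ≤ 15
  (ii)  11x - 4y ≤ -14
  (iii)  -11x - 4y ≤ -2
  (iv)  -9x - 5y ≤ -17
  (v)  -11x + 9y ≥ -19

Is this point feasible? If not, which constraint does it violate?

Constraint (ii): 11x - 4y = 31, which is not ≤ -14. All other constraints are satisfied.

not feasible — violates (ii)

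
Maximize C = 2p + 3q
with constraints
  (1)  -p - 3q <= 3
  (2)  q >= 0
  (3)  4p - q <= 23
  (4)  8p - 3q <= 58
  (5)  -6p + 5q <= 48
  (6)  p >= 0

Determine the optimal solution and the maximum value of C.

p = 163/14, q = 165/7, maximum C = 94

At the optimal vertex, 4p - q = 23 and -6p + 5q = 48.
Solving simultaneously gives p = 163/14, q = 165/7.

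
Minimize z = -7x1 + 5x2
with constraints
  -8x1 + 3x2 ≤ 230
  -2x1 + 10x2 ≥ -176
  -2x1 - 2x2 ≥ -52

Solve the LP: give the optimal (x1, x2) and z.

Extreme points and z = -7x1 + 5x2:
  (-1414/37, -934/37) → z = 5228/37
  (-152/11, 438/11) → z = 3254/11
  (109/3, -31/3) → z = -306

The binding constraints are -2x1 + 10x2 = -176 and -2x1 - 2x2 = -52.
Solving simultaneously gives x1 = 109/3, x2 = -31/3.

x1 = 109/3, x2 = -31/3, minimum z = -306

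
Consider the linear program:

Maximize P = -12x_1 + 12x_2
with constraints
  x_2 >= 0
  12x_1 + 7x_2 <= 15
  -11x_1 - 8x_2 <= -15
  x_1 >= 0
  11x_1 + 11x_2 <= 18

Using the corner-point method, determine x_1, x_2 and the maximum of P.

x_1 = 7/11, x_2 = 1, maximum P = 48/11

At the optimal vertex, -11x_1 - 8x_2 = -15 and 11x_1 + 11x_2 = 18.
Solving simultaneously gives x_1 = 7/11, x_2 = 1.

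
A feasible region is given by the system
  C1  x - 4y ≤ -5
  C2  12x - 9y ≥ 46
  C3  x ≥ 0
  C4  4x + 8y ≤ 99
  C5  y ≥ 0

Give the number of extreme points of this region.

Pairwise boundary intersections that survive every other constraint:
  (229/39, 106/39)
  (89/6, 119/24)
  (1259/132, 251/33)

3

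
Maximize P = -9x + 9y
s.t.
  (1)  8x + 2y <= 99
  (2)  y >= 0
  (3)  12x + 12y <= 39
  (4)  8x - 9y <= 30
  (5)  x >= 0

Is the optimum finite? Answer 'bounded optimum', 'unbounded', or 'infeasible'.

Corner points and P = -9x + 9y:
  (13/4, 0) → P = -117/4
  (0, 0) → P = 0
  (0, 13/4) → P = 117/4
The feasible region has finitely many vertices and no improving ray; the maximum is 117/4 at (0, 13/4).

bounded optimum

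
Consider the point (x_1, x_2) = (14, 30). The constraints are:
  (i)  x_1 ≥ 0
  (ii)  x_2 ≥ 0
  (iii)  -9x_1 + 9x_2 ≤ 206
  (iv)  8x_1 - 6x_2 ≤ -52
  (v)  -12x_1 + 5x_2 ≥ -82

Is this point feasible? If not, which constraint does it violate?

(i): 14 ≥ 0 ✓
(ii): 30 ≥ 0 ✓
(iii): 144 ≤ 206 ✓
(iv): -68 ≤ -52 ✓
(v): -18 ≥ -82 ✓

feasible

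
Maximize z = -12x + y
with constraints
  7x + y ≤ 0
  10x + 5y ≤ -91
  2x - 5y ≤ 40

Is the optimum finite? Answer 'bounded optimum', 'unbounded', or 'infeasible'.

From the feasible point (-17/4, -97/10), moving in the direction (-5, 10) keeps every constraint satisfied while z increases without bound.

unbounded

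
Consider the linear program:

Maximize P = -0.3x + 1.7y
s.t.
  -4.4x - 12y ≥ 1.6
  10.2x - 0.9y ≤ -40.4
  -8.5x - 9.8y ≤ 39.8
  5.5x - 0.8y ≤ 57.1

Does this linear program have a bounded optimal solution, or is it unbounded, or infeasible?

bounded optimum

Feasible corners and P = -0.3x + 1.7y:
  (-4052/1053, 4036/3159) → P = 10508/3159
  (-2887/368, 2019/736) → P = 10329/1472
  (-43174/10761, -368/633) → P = 2317/10761
The feasible region has finitely many vertices and no improving ray; the maximum is 10329/1472 at (-2887/368, 2019/736).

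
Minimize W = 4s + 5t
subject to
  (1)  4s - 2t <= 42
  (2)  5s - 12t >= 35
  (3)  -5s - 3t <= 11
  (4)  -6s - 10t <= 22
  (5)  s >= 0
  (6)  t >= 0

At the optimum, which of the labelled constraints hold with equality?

(2) and (6)

Corner points and W = 4s + 5t:
  (217/19, 35/19) → W = 1043/19
  (21/2, 0) → W = 42
  (7, 0) → W = 28

The minimum is at (7, 0). Substituting into each constraint, equality holds for (2) and (6); the remaining constraints have slack.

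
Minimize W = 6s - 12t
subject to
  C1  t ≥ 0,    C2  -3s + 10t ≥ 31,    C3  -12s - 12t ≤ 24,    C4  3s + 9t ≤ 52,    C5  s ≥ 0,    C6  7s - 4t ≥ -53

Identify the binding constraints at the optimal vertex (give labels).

Extreme points and W = 6s - 12t:
  (241/57, 83/19) → W = -514/19
  (0, 31/10) → W = -186/5
  (0, 52/9) → W = -208/3

The minimum is at (0, 52/9). Substituting into each constraint, equality holds for C4 and C5; the remaining constraints have slack.

C4 and C5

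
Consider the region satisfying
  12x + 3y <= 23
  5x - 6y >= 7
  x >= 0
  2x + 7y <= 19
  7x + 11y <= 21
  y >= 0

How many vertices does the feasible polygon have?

Pairwise boundary intersections that survive every other constraint:
  (53/29, 31/87)
  (23/12, 0)
  (7/5, 0)

3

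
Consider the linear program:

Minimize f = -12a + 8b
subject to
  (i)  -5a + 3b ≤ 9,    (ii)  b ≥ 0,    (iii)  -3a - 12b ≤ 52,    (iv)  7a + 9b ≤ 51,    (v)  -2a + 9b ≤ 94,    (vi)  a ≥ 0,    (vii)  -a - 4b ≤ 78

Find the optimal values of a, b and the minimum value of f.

At the optimal vertex, b = 0 and 7a + 9b = 51.
Solving simultaneously gives a = 51/7, b = 0.

a = 51/7, b = 0, minimum f = -612/7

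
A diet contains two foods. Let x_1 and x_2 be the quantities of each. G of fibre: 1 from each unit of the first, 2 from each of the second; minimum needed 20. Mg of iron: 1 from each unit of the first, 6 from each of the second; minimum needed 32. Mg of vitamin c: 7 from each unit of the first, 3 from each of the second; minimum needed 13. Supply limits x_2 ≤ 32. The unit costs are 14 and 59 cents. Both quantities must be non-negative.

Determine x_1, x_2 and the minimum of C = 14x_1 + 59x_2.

x_1 = 14, x_2 = 3, minimum C = 373

Vertices and C = 14x_1 + 59x_2:
  (0, 10) → C = 590
  (0, 32) → C = 1888
  (32, 0) → C = 448
  (14, 3) → C = 373
The feasible region is unbounded (it extends along (1, 0)), but C strictly increases along every unbounded feasible direction, so there is no improving ray and the minimum is attained at a vertex.

At the optimal vertex, x_1 + 2x_2 = 20 and x_1 + 6x_2 = 32.
Solving simultaneously gives x_1 = 14, x_2 = 3.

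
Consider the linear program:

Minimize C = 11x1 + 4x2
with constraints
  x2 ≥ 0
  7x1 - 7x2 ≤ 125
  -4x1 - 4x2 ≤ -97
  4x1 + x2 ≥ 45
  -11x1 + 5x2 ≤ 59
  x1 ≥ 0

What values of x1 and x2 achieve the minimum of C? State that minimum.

Extreme points and C = 11x1 + 4x2:
  (1179/56, 179/56) → C = 1955/8
  (83/12, 52/3) → C = 1745/12
  (166/31, 731/31) → C = 4750/31
The feasible region is unbounded (it extends along (5, 11), (1, 1)), but C strictly increases along every unbounded feasible direction, so there is no improving ray and the minimum is attained at a vertex.

The optimum lies where -4x1 - 4x2 = -97 and 4x1 + x2 = 45.
Solving simultaneously gives x1 = 83/12, x2 = 52/3.

x1 = 83/12, x2 = 52/3, minimum C = 1745/12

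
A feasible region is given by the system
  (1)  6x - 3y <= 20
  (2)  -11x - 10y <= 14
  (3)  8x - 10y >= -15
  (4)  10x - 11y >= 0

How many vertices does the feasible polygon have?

3

The feasible vertices (each the meet of two boundaries and inside every other half-plane) are:
  (158/93, -304/93)
  (55/9, 50/9)
  (-154/221, -140/221)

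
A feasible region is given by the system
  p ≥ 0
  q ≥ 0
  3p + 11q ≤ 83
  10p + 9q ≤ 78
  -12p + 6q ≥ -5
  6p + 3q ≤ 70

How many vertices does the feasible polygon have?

Of the 15 pairwise boundary intersections, those satisfying every inequality are:
  (0, 0)
  (0, 83/11)
  (5/12, 0)
  (111/83, 596/83)
  (171/56, 443/84)

5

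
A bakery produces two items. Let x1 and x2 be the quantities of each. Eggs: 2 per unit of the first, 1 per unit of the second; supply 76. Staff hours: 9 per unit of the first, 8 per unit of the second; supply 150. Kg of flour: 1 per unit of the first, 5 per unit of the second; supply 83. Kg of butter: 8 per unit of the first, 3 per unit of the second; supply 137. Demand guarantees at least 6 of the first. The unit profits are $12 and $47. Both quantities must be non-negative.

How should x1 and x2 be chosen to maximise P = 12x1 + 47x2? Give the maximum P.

x1 = 6, x2 = 12, maximum P = 636

Vertices and P = 12x1 + 47x2:
  (50/3, 0) → P = 200
  (6, 0) → P = 72
  (6, 12) → P = 636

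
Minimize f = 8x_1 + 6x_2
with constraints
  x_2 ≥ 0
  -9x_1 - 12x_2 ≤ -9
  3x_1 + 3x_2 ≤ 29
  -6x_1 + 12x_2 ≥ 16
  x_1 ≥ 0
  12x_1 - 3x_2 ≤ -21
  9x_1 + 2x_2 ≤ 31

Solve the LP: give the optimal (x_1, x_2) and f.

x_1 = 0, x_2 = 7, minimum f = 42

The binding constraints are x_1 = 0 and 12x_1 - 3x_2 = -21.
Solving simultaneously gives x_1 = 0, x_2 = 7.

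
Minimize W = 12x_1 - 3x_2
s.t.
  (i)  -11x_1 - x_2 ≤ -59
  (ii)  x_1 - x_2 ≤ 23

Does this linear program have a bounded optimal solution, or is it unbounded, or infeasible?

unbounded

From the feasible point (41/6, -97/6), moving in the direction (-1, 11) keeps every constraint satisfied while W decreases without bound.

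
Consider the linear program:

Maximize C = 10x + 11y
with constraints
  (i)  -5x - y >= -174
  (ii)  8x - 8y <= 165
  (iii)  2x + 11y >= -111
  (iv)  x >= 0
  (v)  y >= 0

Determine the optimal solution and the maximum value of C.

x = 0, y = 174, maximum C = 1914

Feasible corners and C = 10x + 11y:
  (519/16, 189/16) → C = 7269/16
  (0, 174) → C = 1914
  (165/8, 0) → C = 825/4
  (0, 0) → C = 0

The optimum lies where -5x - y = -174 and x = 0.
Solving simultaneously gives x = 0, y = 174.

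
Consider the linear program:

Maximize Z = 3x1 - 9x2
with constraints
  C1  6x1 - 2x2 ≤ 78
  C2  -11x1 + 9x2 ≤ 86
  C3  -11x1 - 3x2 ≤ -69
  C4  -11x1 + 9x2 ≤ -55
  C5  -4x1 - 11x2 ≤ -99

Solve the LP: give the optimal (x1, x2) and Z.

x1 = 528/37, x2 = 141/37, maximum Z = 315/37

Feasible corners and Z = 3x1 - 9x2:
  (37/2, 33/2) → Z = -93
  (528/37, 141/37) → Z = 315/37
  (1496/157, 869/157) → Z = -3333/157

At the optimal vertex, 6x1 - 2x2 = 78 and -4x1 - 11x2 = -99.
Solving simultaneously gives x1 = 528/37, x2 = 141/37.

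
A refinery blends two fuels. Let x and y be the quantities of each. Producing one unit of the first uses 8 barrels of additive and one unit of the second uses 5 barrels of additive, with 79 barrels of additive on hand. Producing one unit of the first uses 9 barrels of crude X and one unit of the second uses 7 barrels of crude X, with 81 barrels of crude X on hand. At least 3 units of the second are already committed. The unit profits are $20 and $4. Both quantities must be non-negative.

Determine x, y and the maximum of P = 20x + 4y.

Extreme points and P = 20x + 4y:
  (0, 81/7) → P = 324/7
  (0, 3) → P = 12
  (20/3, 3) → P = 436/3

The optimum lies where 9x + 7y = 81 and y = 3.
Solving simultaneously gives x = 20/3, y = 3.

x = 20/3, y = 3, maximum P = 436/3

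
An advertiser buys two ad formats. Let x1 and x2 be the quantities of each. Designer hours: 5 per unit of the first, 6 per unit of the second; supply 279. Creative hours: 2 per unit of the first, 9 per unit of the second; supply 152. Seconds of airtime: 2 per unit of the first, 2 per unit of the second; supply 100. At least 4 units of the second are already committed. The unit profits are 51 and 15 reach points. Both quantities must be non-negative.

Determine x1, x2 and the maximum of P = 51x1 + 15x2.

Extreme points and P = 51x1 + 15x2:
  (0, 152/9) → P = 760/3
  (0, 4) → P = 60
  (298/7, 52/7) → P = 15978/7
  (46, 4) → P = 2406

x1 = 46, x2 = 4, maximum P = 2406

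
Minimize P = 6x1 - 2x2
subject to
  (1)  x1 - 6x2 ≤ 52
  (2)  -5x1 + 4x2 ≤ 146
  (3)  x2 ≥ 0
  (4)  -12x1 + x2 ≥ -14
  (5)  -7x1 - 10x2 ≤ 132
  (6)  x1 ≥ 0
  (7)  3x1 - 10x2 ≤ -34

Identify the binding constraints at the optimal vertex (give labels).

Corner points and P = 6x1 - 2x2:
  (202/43, 1822/43) → P = -2432/43
  (0, 73/2) → P = -73
  (58/39, 50/13) → P = 16/13
  (0, 17/5) → P = -34/5

The minimum is at (0, 73/2). Substituting into each constraint, equality holds for (2) and (6); the remaining constraints have slack.

(2) and (6)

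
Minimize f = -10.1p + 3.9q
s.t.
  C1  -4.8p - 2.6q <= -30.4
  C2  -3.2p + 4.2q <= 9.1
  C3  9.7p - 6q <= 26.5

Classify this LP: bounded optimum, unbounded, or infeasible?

Corner points and f = -10.1p + 3.9q:
  (5201/1424, 881/178) → f = -250429/14240
  (12565/2701, 8384/2701) → f = -942089/27010
  (2765/359, 5769/718) → f = -333539/7180
The feasible region has finitely many vertices and no improving ray; the minimum is -333539/7180 at (2765/359, 5769/718).

bounded optimum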